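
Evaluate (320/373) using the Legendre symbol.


p = 373 is prime, so compute (320/373) with the reciprocity algorithm (Jacobi-symbol steps: pull out 2s via (2/n), flip via reciprocity, reduce):
  pull out 2: (2/373) = -1  (since 373 mod 8 = 5)
  pull out 2: (2/373) = -1  (since 373 mod 8 = 5)
  pull out 2: (2/373) = -1  (since 373 mod 8 = 5)
  pull out 2: (2/373) = -1  (since 373 mod 8 = 5)
  pull out 2: (2/373) = -1  (since 373 mod 8 = 5)
  pull out 2: (2/373) = -1  (since 373 mod 8 = 5)
  reciprocity: (5/373) -> +(373/5)
  reduce: (3/5)
  reciprocity: (3/5) -> +(5/3)
  reduce: (2/3)
  pull out 2: (2/3) = -1  (since 3 mod 8 = 3)
  (1/3) = 1
Product of signs = -1
(320/373) = -1

-1


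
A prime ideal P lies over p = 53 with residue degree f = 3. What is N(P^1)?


N(P^a) = p^(a*f)
= 53^(1*3)
= 53^3
= 148877

148877


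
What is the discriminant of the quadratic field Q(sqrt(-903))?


For K = Q(sqrt(d)) with d squarefree: disc(K) = d if d = 1 mod 4, and disc(K) = 4d if d = 2 or 3 mod 4.
Here d = -903, and d mod 4 = 1.
d = 1 mod 4 (O_K = Z[(1+sqrt(d))/2]), so disc(K) = d = -903

-903


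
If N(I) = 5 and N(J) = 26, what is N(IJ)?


N(IJ) = N(I) * N(J)
= 5 * 26
= 130

130


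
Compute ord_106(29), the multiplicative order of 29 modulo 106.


We want ord_106(29), the smallest k >= 1 with 29^k = 1 mod 106.
n = 106 = 2 * 53, phi(106) = 52; the order divides phi(n).
Divisors of 52: 1, 2, 4, 13, 26, 52
Repeated squaring mod 106: 29^1 = 29, 29^2 = 99, 29^4 = 49, 29^8 = 69, 29^16 = 97, 29^32 = 81
Test divisors in increasing order:
  k=1: 29^1 = 29 mod 106
  k=2: 29^2 = 99 mod 106
  k=4: 29^4 = 49 mod 106
  k=13: 29^13 = 69 * 49 * 29 = 105 mod 106
  k=26: 29^26 = 97 * 69 * 99 = 1 mod 106  <- first divisor giving 1
Order = 26

26


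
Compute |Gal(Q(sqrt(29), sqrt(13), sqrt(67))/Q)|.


The 3 square roots of distinct primes are multiplicatively independent over Q,
so [K:Q] = 2^3 and Gal(K/Q) is isomorphic to (Z/2Z)^3.
|Gal| = 2^3 = 8

8


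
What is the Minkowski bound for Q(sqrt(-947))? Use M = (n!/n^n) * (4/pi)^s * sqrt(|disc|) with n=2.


d = -947, d mod 4 = 1, so disc(K) = d = -947; |disc(K)| = 947
Imaginary quadratic field, so n = 2, s = r2 = 1, r1 = 0
M = (n!/n^n) * (4/pi)^s * sqrt(|disc(K)|) = (2!/2^2) * (4/pi)^1 * sqrt(947)
= 0.5 * 1.273240 * 30.773365
= 19.5909

19.5909


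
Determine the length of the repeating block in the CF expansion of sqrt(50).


Run the CF algorithm for sqrt(50).
a_0 = floor(sqrt(50)) = 7; set m_0=0, q_0=1.
Recurrence: m' = q*a - m,  q' = (d - m'^2)/q,  a' = floor((a_0 + m')/q').
  step 1: m=7, q=1, a=14
a_1 = 2*a_0 = 14, so the period closes here.
sqrt(50) = [7; 14]
Period length = 1

1


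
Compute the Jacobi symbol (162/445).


Compute (162/445) via quadratic reciprocity:
  pull out 2: (2/445) = -1  (since 445 mod 8 = 5)
  reciprocity: (81/445) -> +(445/81)
  reduce: (40/81)
  pull out 2: (2/81) = +1  (since 81 mod 8 = 1)
  pull out 2: (2/81) = +1  (since 81 mod 8 = 1)
  pull out 2: (2/81) = +1  (since 81 mod 8 = 1)
  reciprocity: (5/81) -> +(81/5)
  reduce: (1/5)
  (1/5) = 1
Product of signs = -1

-1


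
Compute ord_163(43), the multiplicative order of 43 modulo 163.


We want ord_163(43), the smallest k >= 1 with 43^k = 1 mod 163.
n = 163 = 163, phi(163) = 162; the order divides phi(n).
Divisors of 162: 1, 2, 3, 6, 9, 18, 27, 54, 81, 162
Repeated squaring mod 163: 43^1 = 43, 43^2 = 56, 43^4 = 39, 43^8 = 54, 43^16 = 145, 43^32 = 161, 43^64 = 4, 43^128 = 16
Test divisors in increasing order:
  k=1: 43^1 = 43 mod 163
  k=2: 43^2 = 56 mod 163
  k=3: 43^3 = 56 * 43 = 126 mod 163
  k=6: 43^6 = 39 * 56 = 65 mod 163
  k=9: 43^9 = 54 * 43 = 40 mod 163
  k=18: 43^18 = 145 * 56 = 133 mod 163
  k=27: 43^27 = 145 * 54 * 56 * 43 = 104 mod 163
  k=54: 43^54 = 161 * 145 * 39 * 56 = 58 mod 163
  k=81: 43^81 = 4 * 145 * 43 = 1 mod 163  <- first divisor giving 1
Order = 81

81


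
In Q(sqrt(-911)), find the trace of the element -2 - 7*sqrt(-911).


Tr(a + b*sqrt(d)) = (a + b*sqrt(d)) + (a - b*sqrt(d)) = 2a
= 2 * (-2)
= -4

-4


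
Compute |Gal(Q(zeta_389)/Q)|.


|Gal(Q(zeta_389)/Q)| = phi(389)
= 388

388


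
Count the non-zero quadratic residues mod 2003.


For prime p, the number of non-zero quadratic residues is (p-1)/2.
= (2003-1)/2
= 1001

1001


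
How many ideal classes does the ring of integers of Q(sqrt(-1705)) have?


K = Q(sqrt(-1705)). d mod 4 = 3, so D = disc(K) = 4d = -6820
h(K) equals the number of primitive reduced positive-definite forms (a, b, c) = a*x^2 + b*x*y + c*y^2 with b^2 - 4ac = D,
where reduced means |b| <= a <= c, with b >= 0 whenever |b| = a or a = c, and primitive means gcd(a, b, c) = 1.
Reduced forces 3a^2 <= |D| = 6820, so 1 <= a <= 47; b must have the parity of D, and c = (b^2 - D)/(4a) must be an integer >= a.
Enumerate a = 1..47, b in [-a, a]:
  a=1: (1, 0, 1705)  [1]
  a=2: (2, 2, 853)  [1]
  a=3..4: none
  a=5: (5, 0, 341)  [1]
  a=6..9: none
  a=10: (10, 10, 173)  [1]
  a=11: (11, 0, 155)  [1]
  a=12..18: none
  a=19: (19, -18, 94), (19, 18, 94)  [2]
  a=20..21: none
  a=22: (22, 22, 83)  [1]
  a=23..28: none
  a=29: (29, -16, 61), (29, 16, 61)  [2]
  a=30: none
  a=31: (31, 0, 55)  [1]
  a=32..36: none
  a=37: (37, -32, 53), (37, 32, 53)  [2]
  a=38: (38, -18, 47), (38, 18, 47)  [2]
  a=39..42: none
  a=43: (43, 24, 43)  [1]
  a=44..47: none
Total reduced forms: 1 + 1 + 1 + 1 + 1 + 2 + 1 + 2 + 1 + 2 + 2 + 1 = 16
h = 16

16


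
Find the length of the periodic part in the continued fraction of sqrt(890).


Run the CF algorithm for sqrt(890).
a_0 = floor(sqrt(890)) = 29; set m_0=0, q_0=1.
Recurrence: m' = q*a - m,  q' = (d - m'^2)/q,  a' = floor((a_0 + m')/q').
  step 1: m=29, q=49, a=1
  step 2: m=20, q=10, a=4
  step 3: m=20, q=49, a=1
  step 4: m=29, q=1, a=58
a_4 = 2*a_0 = 58, so the period closes here.
sqrt(890) = [29; 1, 4, 1, 58]
Period length = 4

4


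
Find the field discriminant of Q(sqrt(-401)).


For K = Q(sqrt(d)) with d squarefree: disc(K) = d if d = 1 mod 4, and disc(K) = 4d if d = 2 or 3 mod 4.
Here d = -401, and d mod 4 = 3.
d = 3 mod 4, not 1 (O_K = Z[sqrt(d)]), so disc(K) = 4d = 4 * (-401) = -1604

-1604


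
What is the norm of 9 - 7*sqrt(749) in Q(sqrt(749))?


N(a + b*sqrt(d)) = a^2 - d*b^2
= (9)^2 - (749)*(-7)^2
= 81 - 36701
= -36620

-36620


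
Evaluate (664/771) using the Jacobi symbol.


Compute (664/771) via quadratic reciprocity:
  pull out 2: (2/771) = -1  (since 771 mod 8 = 3)
  pull out 2: (2/771) = -1  (since 771 mod 8 = 3)
  pull out 2: (2/771) = -1  (since 771 mod 8 = 3)
  reciprocity: (83/771) -> -(771/83)
  reduce: (24/83)
  pull out 2: (2/83) = -1  (since 83 mod 8 = 3)
  pull out 2: (2/83) = -1  (since 83 mod 8 = 3)
  pull out 2: (2/83) = -1  (since 83 mod 8 = 3)
  reciprocity: (3/83) -> -(83/3)
  reduce: (2/3)
  pull out 2: (2/3) = -1  (since 3 mod 8 = 3)
  (1/3) = 1
Product of signs = -1

-1


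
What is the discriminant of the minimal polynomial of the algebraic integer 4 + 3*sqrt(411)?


The element 4 + 3*sqrt(411) has minimal polynomial:
x^2 - 8*x - 3683
Discriminant = (-8)^2 - 4*(-3683)
= 64 + 14732
= 14796

14796


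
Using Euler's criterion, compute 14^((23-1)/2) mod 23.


p = 23 is prime and the exponent is (p-1)/2 = 11, so by Euler's criterion 14^11 = (14/23) = +1 or -1 mod 23.
Compute by square-and-multiply:
  11 = 8 + 2 + 1 (binary 1011)
  Repeated squaring mod 23: 14^1 = 14, 14^2 = 12, 14^4 = 6, 14^8 = 13
  14^11 = 14^8 * 14^2 * 14^1 = 13 * 12 * 14 mod 23
    13 * 12 = 156 = 18 mod 23
    18 * 14 = 252 = 22 mod 23
  14^11 = 22 mod 23
Result 22 = p - 1 = -1 mod 23: 14 is a quadratic non-residue mod 23. As a residue in [0, p-1] the value is 22.
14^11 mod 23 = 22

22


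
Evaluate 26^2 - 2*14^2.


x^2 - d*y^2
= 26^2 - 2*14^2
= 676 - 392
= 284

284


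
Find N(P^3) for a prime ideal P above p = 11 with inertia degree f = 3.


N(P^a) = p^(a*f)
= 11^(3*3)
= 11^9
= 2357947691

2357947691


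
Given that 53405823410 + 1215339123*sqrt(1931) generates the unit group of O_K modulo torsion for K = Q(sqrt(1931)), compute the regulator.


epsilon = 53405823410 + 1215339123*sqrt(1931)
= 1.0681e+11
R = ln(1.0681e+11)
= 25.3943

25.3943


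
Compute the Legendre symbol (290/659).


p = 659 is prime, so compute (290/659) with the reciprocity algorithm (Jacobi-symbol steps: pull out 2s via (2/n), flip via reciprocity, reduce):
  pull out 2: (2/659) = -1  (since 659 mod 8 = 3)
  reciprocity: (145/659) -> +(659/145)
  reduce: (79/145)
  reciprocity: (79/145) -> +(145/79)
  reduce: (66/79)
  pull out 2: (2/79) = +1  (since 79 mod 8 = 7)
  reciprocity: (33/79) -> +(79/33)
  reduce: (13/33)
  reciprocity: (13/33) -> +(33/13)
  reduce: (7/13)
  reciprocity: (7/13) -> +(13/7)
  reduce: (6/7)
  pull out 2: (2/7) = +1  (since 7 mod 8 = 7)
  reciprocity: (3/7) -> -(7/3)
  reduce: (1/3)
  (1/3) = 1
Product of signs = 1
(290/659) = 1

1


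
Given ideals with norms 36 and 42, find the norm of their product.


N(IJ) = N(I) * N(J)
= 36 * 42
= 1512

1512


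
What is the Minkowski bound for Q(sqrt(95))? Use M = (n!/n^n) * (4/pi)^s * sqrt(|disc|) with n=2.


d = 95, d mod 4 = 3, so disc(K) = 4d = 380; |disc(K)| = 380
Real quadratic field, so n = 2, s = r2 = 0, r1 = 2
M = (n!/n^n) * (4/pi)^s * sqrt(|disc(K)|) = (2!/2^2) * (4/pi)^0 * sqrt(380)
= 0.5 * 1.000000 * 19.493589
= 9.7468

9.7468


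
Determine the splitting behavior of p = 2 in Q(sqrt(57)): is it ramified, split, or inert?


K = Q(sqrt(57)). Since d mod 4 = 1, disc(K) = 57.
Check p | disc: 57 mod 2 = 1.
p=2 does not divide disc (d is 1 mod 4). 2 splits iff d = 1 mod 8.
d mod 8 = 1, so (d/2) = 1.
(d/p) = 1, so p splits: (p) = P*P' with e=1, f=1, g=2.
Therefore p is split.

split


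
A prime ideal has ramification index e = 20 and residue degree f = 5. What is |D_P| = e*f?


|D_P| = e * f
= 20 * 5
= 100

100


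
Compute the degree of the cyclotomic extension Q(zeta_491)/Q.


The degree equals Euler's totient phi(491).
491 = 491
phi(491) = 490

490


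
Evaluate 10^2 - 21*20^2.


x^2 - d*y^2
= 10^2 - 21*20^2
= 100 - 8400
= -8300

-8300


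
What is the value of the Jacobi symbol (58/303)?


Compute (58/303) via quadratic reciprocity:
  pull out 2: (2/303) = +1  (since 303 mod 8 = 7)
  reciprocity: (29/303) -> +(303/29)
  reduce: (13/29)
  reciprocity: (13/29) -> +(29/13)
  reduce: (3/13)
  reciprocity: (3/13) -> +(13/3)
  reduce: (1/3)
  (1/3) = 1
Product of signs = 1

1


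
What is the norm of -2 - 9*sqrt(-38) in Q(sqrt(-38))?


N(a + b*sqrt(d)) = a^2 - d*b^2
= (-2)^2 - (-38)*(-9)^2
= 4 + 3078
= 3082

3082


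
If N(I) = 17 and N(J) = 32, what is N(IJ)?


N(IJ) = N(I) * N(J)
= 17 * 32
= 544

544


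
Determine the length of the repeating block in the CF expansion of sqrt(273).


Run the CF algorithm for sqrt(273).
a_0 = floor(sqrt(273)) = 16; set m_0=0, q_0=1.
Recurrence: m' = q*a - m,  q' = (d - m'^2)/q,  a' = floor((a_0 + m')/q').
  step 1: m=16, q=17, a=1
  step 2: m=1, q=16, a=1
  step 3: m=15, q=3, a=10
  step 4: m=15, q=16, a=1
  step 5: m=1, q=17, a=1
  step 6: m=16, q=1, a=32
a_6 = 2*a_0 = 32, so the period closes here.
sqrt(273) = [16; 1, 1, 10, 1, 1, 32]
Period length = 6

6


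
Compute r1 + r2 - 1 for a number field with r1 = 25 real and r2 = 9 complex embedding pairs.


By Dirichlet's unit theorem:
rank = r1 + r2 - 1
= 25 + 9 - 1
= 33

33


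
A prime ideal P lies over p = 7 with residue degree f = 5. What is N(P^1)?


N(P^a) = p^(a*f)
= 7^(1*5)
= 7^5
= 16807

16807


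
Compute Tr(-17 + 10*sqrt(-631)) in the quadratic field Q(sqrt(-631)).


Tr(a + b*sqrt(d)) = (a + b*sqrt(d)) + (a - b*sqrt(d)) = 2a
= 2 * (-17)
= -34

-34


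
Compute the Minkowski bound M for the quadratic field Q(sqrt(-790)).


d = -790, d mod 4 = 2, so disc(K) = 4d = -3160; |disc(K)| = 3160
Imaginary quadratic field, so n = 2, s = r2 = 1, r1 = 0
M = (n!/n^n) * (4/pi)^s * sqrt(|disc(K)|) = (2!/2^2) * (4/pi)^1 * sqrt(3160)
= 0.5 * 1.273240 * 56.213877
= 35.7869

35.7869


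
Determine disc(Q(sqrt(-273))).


For K = Q(sqrt(d)) with d squarefree: disc(K) = d if d = 1 mod 4, and disc(K) = 4d if d = 2 or 3 mod 4.
Here d = -273, and d mod 4 = 3.
d = 3 mod 4, not 1 (O_K = Z[sqrt(d)]), so disc(K) = 4d = 4 * (-273) = -1092

-1092


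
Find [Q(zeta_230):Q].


The degree equals Euler's totient phi(230).
230 = 2 * 5 * 23
phi(230) = 88

88


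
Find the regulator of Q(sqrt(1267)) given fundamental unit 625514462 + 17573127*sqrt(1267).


epsilon = 625514462 + 17573127*sqrt(1267)
= 1.2510e+09
R = ln(1.2510e+09)
= 20.9472

20.9472


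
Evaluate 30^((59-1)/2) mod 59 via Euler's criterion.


p = 59 is prime and the exponent is (p-1)/2 = 29, so by Euler's criterion 30^29 = (30/59) = +1 or -1 mod 59.
Compute by square-and-multiply:
  29 = 16 + 8 + 4 + 1 (binary 11101)
  Repeated squaring mod 59: 30^1 = 30, 30^2 = 15, 30^4 = 48, 30^8 = 3, 30^16 = 9
  30^29 = 30^16 * 30^8 * 30^4 * 30^1 = 9 * 3 * 48 * 30 mod 59
    9 * 3 = 27 = 27 mod 59
    27 * 48 = 1296 = 57 mod 59
    57 * 30 = 1710 = 58 mod 59
  30^29 = 58 mod 59
Result 58 = p - 1 = -1 mod 59: 30 is a quadratic non-residue mod 59. As a residue in [0, p-1] the value is 58.
30^29 mod 59 = 58

58


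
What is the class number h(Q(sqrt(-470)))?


K = Q(sqrt(-470)). d mod 4 = 2, so D = disc(K) = 4d = -1880
h(K) equals the number of primitive reduced positive-definite forms (a, b, c) = a*x^2 + b*x*y + c*y^2 with b^2 - 4ac = D,
where reduced means |b| <= a <= c, with b >= 0 whenever |b| = a or a = c, and primitive means gcd(a, b, c) = 1.
Reduced forces 3a^2 <= |D| = 1880, so 1 <= a <= 25; b must have the parity of D, and c = (b^2 - D)/(4a) must be an integer >= a.
Enumerate a = 1..25, b in [-a, a]:
  a=1: (1, 0, 470)  [1]
  a=2: (2, 0, 235)  [1]
  a=3: (3, -2, 157), (3, 2, 157)  [2]
  a=4: none
  a=5: (5, 0, 94)  [1]
  a=6: (6, -4, 79), (6, 4, 79)  [2]
  a=7..8: none
  a=9: (9, -8, 54), (9, 8, 54)  [2]
  a=10: (10, 0, 47)  [1]
  a=11: (11, -10, 45), (11, 10, 45)  [2]
  a=12..14: none
  a=15: (15, -10, 33), (15, 10, 33)  [2]
  a=16..17: none
  a=18: (18, -8, 27), (18, 8, 27)  [2]
  a=19: (19, -18, 29), (19, 18, 29)  [2]
  a=20..21: none
  a=22: (22, -12, 23), (22, 12, 23)  [2]
  a=23..25: none
Total reduced forms: 1 + 1 + 2 + 1 + 2 + 2 + 1 + 2 + 2 + 2 + 2 + 2 = 20
h = 20

20


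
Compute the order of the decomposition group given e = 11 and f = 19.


|D_P| = e * f
= 11 * 19
= 209

209


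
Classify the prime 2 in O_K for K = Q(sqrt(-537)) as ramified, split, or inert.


K = Q(sqrt(-537)). Since d mod 4 = 3, disc(K) = -2148.
Check p | disc: -2148 mod 2 = 0.
p divides disc, so p ramifies: (p) = P^2 with e=2, f=1, g=1.
Therefore p is ramified.

ramified


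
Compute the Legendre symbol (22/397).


p = 397 is prime, so compute (22/397) with the reciprocity algorithm (Jacobi-symbol steps: pull out 2s via (2/n), flip via reciprocity, reduce):
  pull out 2: (2/397) = -1  (since 397 mod 8 = 5)
  reciprocity: (11/397) -> +(397/11)
  reduce: (1/11)
  (1/11) = 1
Product of signs = -1
(22/397) = -1

-1


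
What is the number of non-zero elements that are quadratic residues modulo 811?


For prime p, the number of non-zero quadratic residues is (p-1)/2.
= (811-1)/2
= 405

405


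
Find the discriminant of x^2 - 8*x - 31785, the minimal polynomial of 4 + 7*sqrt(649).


The element 4 + 7*sqrt(649) has minimal polynomial:
x^2 - 8*x - 31785
Discriminant = (-8)^2 - 4*(-31785)
= 64 + 127140
= 127204

127204


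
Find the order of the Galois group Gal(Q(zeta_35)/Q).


|Gal(Q(zeta_35)/Q)| = phi(35)
= 24

24


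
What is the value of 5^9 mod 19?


p = 19 is prime and the exponent is (p-1)/2 = 9, so by Euler's criterion 5^9 = (5/19) = +1 or -1 mod 19.
Compute by square-and-multiply:
  9 = 8 + 1 (binary 1001)
  Repeated squaring mod 19: 5^1 = 5, 5^2 = 6, 5^4 = 17, 5^8 = 4
  5^9 = 5^8 * 5^1 = 4 * 5 mod 19
    4 * 5 = 20 = 1 mod 19
  5^9 = 1 mod 19
Result 1: 5 is a quadratic residue mod 19.
5^9 mod 19 = 1

1


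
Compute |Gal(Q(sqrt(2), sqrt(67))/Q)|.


The 2 square roots of distinct primes are multiplicatively independent over Q,
so [K:Q] = 2^2 and Gal(K/Q) is isomorphic to (Z/2Z)^2.
|Gal| = 2^2 = 4

4


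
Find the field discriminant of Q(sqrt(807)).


For K = Q(sqrt(d)) with d squarefree: disc(K) = d if d = 1 mod 4, and disc(K) = 4d if d = 2 or 3 mod 4.
Here d = 807, and d mod 4 = 3.
d = 3 mod 4, not 1 (O_K = Z[sqrt(d)]), so disc(K) = 4d = 4 * (807) = 3228

3228


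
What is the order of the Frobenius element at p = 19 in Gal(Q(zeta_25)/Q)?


The Frobenius at p in Gal(Q(zeta_n)/Q) = (Z/nZ)* is the class of p, so its order is ord_25(19), the smallest k >= 1 with 19^k = 1 mod 25.
n = 25 = 5^2, phi(25) = 20; the order divides phi(n).
Divisors of 20: 1, 2, 4, 5, 10, 20
Repeated squaring mod 25: 19^1 = 19, 19^2 = 11, 19^4 = 21, 19^8 = 16, 19^16 = 6
Test divisors in increasing order:
  k=1: 19^1 = 19 mod 25
  k=2: 19^2 = 11 mod 25
  k=4: 19^4 = 21 mod 25
  k=5: 19^5 = 21 * 19 = 24 mod 25
  k=10: 19^10 = 16 * 11 = 1 mod 25  <- first divisor giving 1
Order = 10

10


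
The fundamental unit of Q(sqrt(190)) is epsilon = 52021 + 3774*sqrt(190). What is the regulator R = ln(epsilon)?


epsilon = 52021 + 3774*sqrt(190)
= 104042.0000
R = ln(104042.0000)
= 11.5525

11.5525


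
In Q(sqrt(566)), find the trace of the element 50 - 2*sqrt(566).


Tr(a + b*sqrt(d)) = (a + b*sqrt(d)) + (a - b*sqrt(d)) = 2a
= 2 * (50)
= 100

100


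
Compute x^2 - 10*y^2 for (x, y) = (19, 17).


x^2 - d*y^2
= 19^2 - 10*17^2
= 361 - 2890
= -2529

-2529


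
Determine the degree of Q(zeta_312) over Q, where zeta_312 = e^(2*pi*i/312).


The degree equals Euler's totient phi(312).
312 = 2^3 * 3 * 13
phi(312) = 96

96


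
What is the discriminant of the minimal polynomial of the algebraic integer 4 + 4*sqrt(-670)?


The element 4 + 4*sqrt(-670) has minimal polynomial:
x^2 - 8*x + 10736
Discriminant = (-8)^2 - 4*(10736)
= 64 - 42944
= -42880

-42880


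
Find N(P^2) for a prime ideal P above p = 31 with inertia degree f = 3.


N(P^a) = p^(a*f)
= 31^(2*3)
= 31^6
= 887503681

887503681


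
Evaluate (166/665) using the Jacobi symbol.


Compute (166/665) via quadratic reciprocity:
  pull out 2: (2/665) = +1  (since 665 mod 8 = 1)
  reciprocity: (83/665) -> +(665/83)
  reduce: (1/83)
  (1/83) = 1
Product of signs = 1

1


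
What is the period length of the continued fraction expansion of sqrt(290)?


Run the CF algorithm for sqrt(290).
a_0 = floor(sqrt(290)) = 17; set m_0=0, q_0=1.
Recurrence: m' = q*a - m,  q' = (d - m'^2)/q,  a' = floor((a_0 + m')/q').
  step 1: m=17, q=1, a=34
a_1 = 2*a_0 = 34, so the period closes here.
sqrt(290) = [17; 34]
Period length = 1

1


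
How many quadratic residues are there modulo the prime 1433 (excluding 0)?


For prime p, the number of non-zero quadratic residues is (p-1)/2.
= (1433-1)/2
= 716

716


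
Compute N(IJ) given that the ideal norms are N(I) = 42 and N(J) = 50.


N(IJ) = N(I) * N(J)
= 42 * 50
= 2100

2100


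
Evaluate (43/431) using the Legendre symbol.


p = 431 is prime, so compute (43/431) with the reciprocity algorithm (Jacobi-symbol steps: pull out 2s via (2/n), flip via reciprocity, reduce):
  reciprocity: (43/431) -> -(431/43)
  reduce: (1/43)
  (1/43) = 1
Product of signs = -1
(43/431) = -1

-1


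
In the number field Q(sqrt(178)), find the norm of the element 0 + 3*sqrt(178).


N(a + b*sqrt(d)) = a^2 - d*b^2
= (0)^2 - (178)*(3)^2
= 0 - 1602
= -1602

-1602


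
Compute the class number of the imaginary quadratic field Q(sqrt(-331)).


K = Q(sqrt(-331)). d mod 4 = 1, so D = disc(K) = d = -331
h(K) equals the number of primitive reduced positive-definite forms (a, b, c) = a*x^2 + b*x*y + c*y^2 with b^2 - 4ac = D,
where reduced means |b| <= a <= c, with b >= 0 whenever |b| = a or a = c, and primitive means gcd(a, b, c) = 1.
Reduced forces 3a^2 <= |D| = 331, so 1 <= a <= 10; b must have the parity of D, and c = (b^2 - D)/(4a) must be an integer >= a.
Enumerate a = 1..10, b in [-a, a]:
  a=1: (1, 1, 83)  [1]
  a=2..4: none
  a=5: (5, -3, 17), (5, 3, 17)  [2]
  a=6..10: none
Total reduced forms: 1 + 2 = 3
h = 3

3


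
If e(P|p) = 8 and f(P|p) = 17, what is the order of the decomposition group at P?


|D_P| = e * f
= 8 * 17
= 136

136


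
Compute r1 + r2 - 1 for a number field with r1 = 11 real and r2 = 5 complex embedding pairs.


By Dirichlet's unit theorem:
rank = r1 + r2 - 1
= 11 + 5 - 1
= 15

15


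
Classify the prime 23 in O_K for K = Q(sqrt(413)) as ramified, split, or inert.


K = Q(sqrt(413)). Since d mod 4 = 1, disc(K) = 413.
Check p | disc: 413 mod 23 = 22.
p does not divide disc. Compute Legendre symbol (d/p):
22^((23-1)/2) mod 23 = -1
(d/p) = -1, so p is inert: (p) stays prime with e=1, f=2, g=1.
Therefore p is inert.

inert


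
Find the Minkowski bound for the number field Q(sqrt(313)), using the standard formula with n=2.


d = 313, d mod 4 = 1, so disc(K) = d = 313; |disc(K)| = 313
Real quadratic field, so n = 2, s = r2 = 0, r1 = 2
M = (n!/n^n) * (4/pi)^s * sqrt(|disc(K)|) = (2!/2^2) * (4/pi)^0 * sqrt(313)
= 0.5 * 1.000000 * 17.691806
= 8.8459

8.8459


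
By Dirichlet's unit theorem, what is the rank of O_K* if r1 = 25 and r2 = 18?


By Dirichlet's unit theorem:
rank = r1 + r2 - 1
= 25 + 18 - 1
= 42

42


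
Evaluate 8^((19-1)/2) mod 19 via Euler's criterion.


p = 19 is prime and the exponent is (p-1)/2 = 9, so by Euler's criterion 8^9 = (8/19) = +1 or -1 mod 19.
Compute by square-and-multiply:
  9 = 8 + 1 (binary 1001)
  Repeated squaring mod 19: 8^1 = 8, 8^2 = 7, 8^4 = 11, 8^8 = 7
  8^9 = 8^8 * 8^1 = 7 * 8 mod 19
    7 * 8 = 56 = 18 mod 19
  8^9 = 18 mod 19
Result 18 = p - 1 = -1 mod 19: 8 is a quadratic non-residue mod 19. As a residue in [0, p-1] the value is 18.
8^9 mod 19 = 18

18


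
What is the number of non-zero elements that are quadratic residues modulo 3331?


For prime p, the number of non-zero quadratic residues is (p-1)/2.
= (3331-1)/2
= 1665

1665


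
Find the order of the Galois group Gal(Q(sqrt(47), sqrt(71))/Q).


The 2 square roots of distinct primes are multiplicatively independent over Q,
so [K:Q] = 2^2 and Gal(K/Q) is isomorphic to (Z/2Z)^2.
|Gal| = 2^2 = 4

4


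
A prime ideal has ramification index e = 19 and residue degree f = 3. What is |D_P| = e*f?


|D_P| = e * f
= 19 * 3
= 57

57


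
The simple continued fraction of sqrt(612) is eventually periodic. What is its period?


Run the CF algorithm for sqrt(612).
a_0 = floor(sqrt(612)) = 24; set m_0=0, q_0=1.
Recurrence: m' = q*a - m,  q' = (d - m'^2)/q,  a' = floor((a_0 + m')/q').
  step 1: m=24, q=36, a=1
  step 2: m=12, q=13, a=2
  step 3: m=14, q=32, a=1
  step 4: m=18, q=9, a=4
  step 5: m=18, q=32, a=1
  step 6: m=14, q=13, a=2
  step 7: m=12, q=36, a=1
  step 8: m=24, q=1, a=48
a_8 = 2*a_0 = 48, so the period closes here.
sqrt(612) = [24; 1, 2, 1, 4, 1, 2, 1, 48]
Period length = 8

8


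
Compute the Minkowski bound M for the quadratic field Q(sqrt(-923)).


d = -923, d mod 4 = 1, so disc(K) = d = -923; |disc(K)| = 923
Imaginary quadratic field, so n = 2, s = r2 = 1, r1 = 0
M = (n!/n^n) * (4/pi)^s * sqrt(|disc(K)|) = (2!/2^2) * (4/pi)^1 * sqrt(923)
= 0.5 * 1.273240 * 30.380915
= 19.3411

19.3411


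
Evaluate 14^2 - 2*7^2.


x^2 - d*y^2
= 14^2 - 2*7^2
= 196 - 98
= 98

98


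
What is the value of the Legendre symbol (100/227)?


p = 227 is prime, so compute (100/227) with the reciprocity algorithm (Jacobi-symbol steps: pull out 2s via (2/n), flip via reciprocity, reduce):
  pull out 2: (2/227) = -1  (since 227 mod 8 = 3)
  pull out 2: (2/227) = -1  (since 227 mod 8 = 3)
  reciprocity: (25/227) -> +(227/25)
  reduce: (2/25)
  pull out 2: (2/25) = +1  (since 25 mod 8 = 1)
  (1/25) = 1
Product of signs = 1
(100/227) = 1

1


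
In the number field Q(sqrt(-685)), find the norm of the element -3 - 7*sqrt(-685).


N(a + b*sqrt(d)) = a^2 - d*b^2
= (-3)^2 - (-685)*(-7)^2
= 9 + 33565
= 33574

33574


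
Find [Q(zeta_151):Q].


The degree equals Euler's totient phi(151).
151 = 151
phi(151) = 150

150


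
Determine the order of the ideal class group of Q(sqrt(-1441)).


K = Q(sqrt(-1441)). d mod 4 = 3, so D = disc(K) = 4d = -5764
h(K) equals the number of primitive reduced positive-definite forms (a, b, c) = a*x^2 + b*x*y + c*y^2 with b^2 - 4ac = D,
where reduced means |b| <= a <= c, with b >= 0 whenever |b| = a or a = c, and primitive means gcd(a, b, c) = 1.
Reduced forces 3a^2 <= |D| = 5764, so 1 <= a <= 43; b must have the parity of D, and c = (b^2 - D)/(4a) must be an integer >= a.
Enumerate a = 1..43, b in [-a, a]:
  a=1: (1, 0, 1441)  [1]
  a=2: (2, 2, 721)  [1]
  a=3..4: none
  a=5: (5, -4, 289), (5, 4, 289)  [2]
  a=6: none
  a=7: (7, -2, 206), (7, 2, 206)  [2]
  a=8..9: none
  a=10: (10, -6, 145), (10, 6, 145)  [2]
  a=11: (11, 0, 131)  [1]
  a=12..13: none
  a=14: (14, -2, 103), (14, 2, 103)  [2]
  a=15..16: none
  a=17: (17, -4, 85), (17, 4, 85)  [2]
  a=18..21: none
  a=22: (22, 22, 71)  [1]
  a=23: (23, -20, 67), (23, 20, 67)  [2]
  a=24: none
  a=25: (25, -6, 58), (25, 6, 58)  [2]
  a=26..28: none
  a=29: (29, -6, 50), (29, 6, 50)  [2]
  a=30: none
  a=31: (31, -8, 47), (31, 8, 47)  [2]
  a=32..33: none
  a=34: (34, -30, 49), (34, 30, 49)  [2]
  a=35: (35, -26, 46), (35, -16, 43), (35, 16, 43), (35, 26, 46)  [4]
  a=36..43: none
Total reduced forms: 1 + 1 + 2 + 2 + 2 + 1 + 2 + 2 + 1 + 2 + 2 + 2 + 2 + 2 + 4 = 28
h = 28

28


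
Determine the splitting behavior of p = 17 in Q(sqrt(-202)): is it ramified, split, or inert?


K = Q(sqrt(-202)). Since d mod 4 = 2, disc(K) = -808.
Check p | disc: -808 mod 17 = 8.
p does not divide disc. Compute Legendre symbol (d/p):
2^((17-1)/2) mod 17 = 1
(d/p) = 1, so p splits: (p) = P*P' with e=1, f=1, g=2.
Therefore p is split.

split


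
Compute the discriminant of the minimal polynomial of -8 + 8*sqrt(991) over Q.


The element -8 + 8*sqrt(991) has minimal polynomial:
x^2 + 16*x - 63360
Discriminant = (16)^2 - 4*(-63360)
= 256 + 253440
= 253696

253696


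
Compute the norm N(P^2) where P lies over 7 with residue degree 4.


N(P^a) = p^(a*f)
= 7^(2*4)
= 7^8
= 5764801

5764801


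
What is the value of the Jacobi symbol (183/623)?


Compute (183/623) via quadratic reciprocity:
  reciprocity: (183/623) -> -(623/183)
  reduce: (74/183)
  pull out 2: (2/183) = +1  (since 183 mod 8 = 7)
  reciprocity: (37/183) -> +(183/37)
  reduce: (35/37)
  reciprocity: (35/37) -> +(37/35)
  reduce: (2/35)
  pull out 2: (2/35) = -1  (since 35 mod 8 = 3)
  (1/35) = 1
Product of signs = 1

1


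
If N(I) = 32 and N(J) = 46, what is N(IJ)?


N(IJ) = N(I) * N(J)
= 32 * 46
= 1472

1472


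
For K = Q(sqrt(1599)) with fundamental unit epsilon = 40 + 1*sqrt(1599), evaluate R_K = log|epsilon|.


epsilon = 40 + 1*sqrt(1599)
= 79.9875
R = ln(79.9875)
= 4.3819

4.3819


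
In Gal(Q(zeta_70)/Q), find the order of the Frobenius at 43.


The Frobenius at p in Gal(Q(zeta_n)/Q) = (Z/nZ)* is the class of p, so its order is ord_70(43), the smallest k >= 1 with 43^k = 1 mod 70.
n = 70 = 2 * 5 * 7, phi(70) = 24; the order divides phi(n).
Divisors of 24: 1, 2, 3, 4, 6, 8, 12, 24
Repeated squaring mod 70: 43^1 = 43, 43^2 = 29, 43^4 = 1, 43^8 = 1, 43^16 = 1
Test divisors in increasing order:
  k=1: 43^1 = 43 mod 70
  k=2: 43^2 = 29 mod 70
  k=3: 43^3 = 29 * 43 = 57 mod 70
  k=4: 43^4 = 1 mod 70  <- first divisor giving 1
Order = 4

4


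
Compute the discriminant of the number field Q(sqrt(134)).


For K = Q(sqrt(d)) with d squarefree: disc(K) = d if d = 1 mod 4, and disc(K) = 4d if d = 2 or 3 mod 4.
Here d = 134, and d mod 4 = 2.
d = 2 mod 4, not 1 (O_K = Z[sqrt(d)]), so disc(K) = 4d = 4 * (134) = 536

536


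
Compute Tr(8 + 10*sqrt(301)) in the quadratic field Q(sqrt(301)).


Tr(a + b*sqrt(d)) = (a + b*sqrt(d)) + (a - b*sqrt(d)) = 2a
= 2 * (8)
= 16

16


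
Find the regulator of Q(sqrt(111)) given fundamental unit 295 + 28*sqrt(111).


epsilon = 295 + 28*sqrt(111)
= 589.9983
R = ln(589.9983)
= 6.3801

6.3801


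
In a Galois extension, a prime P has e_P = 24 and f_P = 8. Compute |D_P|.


|D_P| = e * f
= 24 * 8
= 192

192


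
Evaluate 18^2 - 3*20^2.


x^2 - d*y^2
= 18^2 - 3*20^2
= 324 - 1200
= -876

-876


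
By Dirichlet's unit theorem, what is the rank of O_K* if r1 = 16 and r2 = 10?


By Dirichlet's unit theorem:
rank = r1 + r2 - 1
= 16 + 10 - 1
= 25

25


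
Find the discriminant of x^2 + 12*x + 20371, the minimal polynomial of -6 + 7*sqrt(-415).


The element -6 + 7*sqrt(-415) has minimal polynomial:
x^2 + 12*x + 20371
Discriminant = (12)^2 - 4*(20371)
= 144 - 81484
= -81340

-81340


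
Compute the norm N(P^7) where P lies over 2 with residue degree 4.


N(P^a) = p^(a*f)
= 2^(7*4)
= 2^28
= 268435456

268435456


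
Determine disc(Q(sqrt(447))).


For K = Q(sqrt(d)) with d squarefree: disc(K) = d if d = 1 mod 4, and disc(K) = 4d if d = 2 or 3 mod 4.
Here d = 447, and d mod 4 = 3.
d = 3 mod 4, not 1 (O_K = Z[sqrt(d)]), so disc(K) = 4d = 4 * (447) = 1788

1788


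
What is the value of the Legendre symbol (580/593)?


p = 593 is prime, so compute (580/593) with the reciprocity algorithm (Jacobi-symbol steps: pull out 2s via (2/n), flip via reciprocity, reduce):
  pull out 2: (2/593) = +1  (since 593 mod 8 = 1)
  pull out 2: (2/593) = +1  (since 593 mod 8 = 1)
  reciprocity: (145/593) -> +(593/145)
  reduce: (13/145)
  reciprocity: (13/145) -> +(145/13)
  reduce: (2/13)
  pull out 2: (2/13) = -1  (since 13 mod 8 = 5)
  (1/13) = 1
Product of signs = -1
(580/593) = -1

-1


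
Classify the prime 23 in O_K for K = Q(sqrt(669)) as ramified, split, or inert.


K = Q(sqrt(669)). Since d mod 4 = 1, disc(K) = 669.
Check p | disc: 669 mod 23 = 2.
p does not divide disc. Compute Legendre symbol (d/p):
2^((23-1)/2) mod 23 = 1
(d/p) = 1, so p splits: (p) = P*P' with e=1, f=1, g=2.
Therefore p is split.

split


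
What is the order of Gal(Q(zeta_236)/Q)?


|Gal(Q(zeta_236)/Q)| = phi(236)
= 116

116


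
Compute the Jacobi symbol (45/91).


Compute (45/91) via quadratic reciprocity:
  reciprocity: (45/91) -> +(91/45)
  reduce: (1/45)
  (1/45) = 1
Product of signs = 1

1


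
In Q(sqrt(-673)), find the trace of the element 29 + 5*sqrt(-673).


Tr(a + b*sqrt(d)) = (a + b*sqrt(d)) + (a - b*sqrt(d)) = 2a
= 2 * (29)
= 58

58


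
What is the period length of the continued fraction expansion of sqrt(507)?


Run the CF algorithm for sqrt(507).
a_0 = floor(sqrt(507)) = 22; set m_0=0, q_0=1.
Recurrence: m' = q*a - m,  q' = (d - m'^2)/q,  a' = floor((a_0 + m')/q').
  step 1: m=22, q=23, a=1
  step 2: m=1, q=22, a=1
  step 3: m=21, q=3, a=14
  step 4: m=21, q=22, a=1
  step 5: m=1, q=23, a=1
  step 6: m=22, q=1, a=44
a_6 = 2*a_0 = 44, so the period closes here.
sqrt(507) = [22; 1, 1, 14, 1, 1, 44]
Period length = 6

6


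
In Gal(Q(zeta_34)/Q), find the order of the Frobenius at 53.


The Frobenius at p in Gal(Q(zeta_n)/Q) = (Z/nZ)* is the class of p, so its order is ord_34(53), the smallest k >= 1 with 53^k = 1 mod 34.
n = 34 = 2 * 17, phi(34) = 16; the order divides phi(n).
Divisors of 16: 1, 2, 4, 8, 16
Repeated squaring mod 34: 53^1 = 19, 53^2 = 21, 53^4 = 33, 53^8 = 1, 53^16 = 1
Test divisors in increasing order:
  k=1: 53^1 = 19 mod 34
  k=2: 53^2 = 21 mod 34
  k=4: 53^4 = 33 mod 34
  k=8: 53^8 = 1 mod 34  <- first divisor giving 1
Order = 8

8


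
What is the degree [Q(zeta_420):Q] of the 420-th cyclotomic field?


The degree equals Euler's totient phi(420).
420 = 2^2 * 3 * 5 * 7
phi(420) = 96

96


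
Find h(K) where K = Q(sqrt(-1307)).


K = Q(sqrt(-1307)). d mod 4 = 1, so D = disc(K) = d = -1307
h(K) equals the number of primitive reduced positive-definite forms (a, b, c) = a*x^2 + b*x*y + c*y^2 with b^2 - 4ac = D,
where reduced means |b| <= a <= c, with b >= 0 whenever |b| = a or a = c, and primitive means gcd(a, b, c) = 1.
Reduced forces 3a^2 <= |D| = 1307, so 1 <= a <= 20; b must have the parity of D, and c = (b^2 - D)/(4a) must be an integer >= a.
Enumerate a = 1..20, b in [-a, a]:
  a=1: (1, 1, 327)  [1]
  a=2: none
  a=3: (3, -1, 109), (3, 1, 109)  [2]
  a=4..6: none
  a=7: (7, -3, 47), (7, 3, 47)  [2]
  a=8: none
  a=9: (9, -5, 37), (9, 5, 37)  [2]
  a=10..16: none
  a=17: (17, -11, 21), (17, 11, 21)  [2]
  a=18: none
  a=19: (19, -17, 21), (19, 17, 21)  [2]
  a=20: none
Total reduced forms: 1 + 2 + 2 + 2 + 2 + 2 = 11
h = 11

11


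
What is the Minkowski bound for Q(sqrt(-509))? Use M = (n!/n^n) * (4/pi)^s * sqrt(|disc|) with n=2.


d = -509, d mod 4 = 3, so disc(K) = 4d = -2036; |disc(K)| = 2036
Imaginary quadratic field, so n = 2, s = r2 = 1, r1 = 0
M = (n!/n^n) * (4/pi)^s * sqrt(|disc(K)|) = (2!/2^2) * (4/pi)^1 * sqrt(2036)
= 0.5 * 1.273240 * 45.122057
= 28.7256

28.7256


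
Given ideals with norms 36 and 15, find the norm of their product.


N(IJ) = N(I) * N(J)
= 36 * 15
= 540

540


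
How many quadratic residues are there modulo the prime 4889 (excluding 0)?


For prime p, the number of non-zero quadratic residues is (p-1)/2.
= (4889-1)/2
= 2444

2444


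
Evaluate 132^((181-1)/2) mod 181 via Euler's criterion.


p = 181 is prime and the exponent is (p-1)/2 = 90, so by Euler's criterion 132^90 = (132/181) = +1 or -1 mod 181.
Compute by square-and-multiply:
  90 = 64 + 16 + 8 + 2 (binary 1011010)
  Repeated squaring mod 181: 132^1 = 132, 132^2 = 48, 132^4 = 132, 132^8 = 48, 132^16 = 132, 132^32 = 48, 132^64 = 132
  132^90 = 132^64 * 132^16 * 132^8 * 132^2 = 132 * 132 * 48 * 48 mod 181
    132 * 132 = 17424 = 48 mod 181
    48 * 48 = 2304 = 132 mod 181
    132 * 48 = 6336 = 1 mod 181
  132^90 = 1 mod 181
Result 1: 132 is a quadratic residue mod 181.
132^90 mod 181 = 1

1


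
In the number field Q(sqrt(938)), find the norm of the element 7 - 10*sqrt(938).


N(a + b*sqrt(d)) = a^2 - d*b^2
= (7)^2 - (938)*(-10)^2
= 49 - 93800
= -93751

-93751


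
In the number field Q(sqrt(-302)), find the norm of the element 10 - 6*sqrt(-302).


N(a + b*sqrt(d)) = a^2 - d*b^2
= (10)^2 - (-302)*(-6)^2
= 100 + 10872
= 10972

10972


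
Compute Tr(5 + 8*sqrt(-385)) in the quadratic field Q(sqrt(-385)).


Tr(a + b*sqrt(d)) = (a + b*sqrt(d)) + (a - b*sqrt(d)) = 2a
= 2 * (5)
= 10

10


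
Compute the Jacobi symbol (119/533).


Compute (119/533) via quadratic reciprocity:
  reciprocity: (119/533) -> +(533/119)
  reduce: (57/119)
  reciprocity: (57/119) -> +(119/57)
  reduce: (5/57)
  reciprocity: (5/57) -> +(57/5)
  reduce: (2/5)
  pull out 2: (2/5) = -1  (since 5 mod 8 = 5)
  (1/5) = 1
Product of signs = -1

-1


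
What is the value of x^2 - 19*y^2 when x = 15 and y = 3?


x^2 - d*y^2
= 15^2 - 19*3^2
= 225 - 171
= 54

54


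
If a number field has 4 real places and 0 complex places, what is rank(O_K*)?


By Dirichlet's unit theorem:
rank = r1 + r2 - 1
= 4 + 0 - 1
= 3

3


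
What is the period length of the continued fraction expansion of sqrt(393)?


Run the CF algorithm for sqrt(393).
a_0 = floor(sqrt(393)) = 19; set m_0=0, q_0=1.
Recurrence: m' = q*a - m,  q' = (d - m'^2)/q,  a' = floor((a_0 + m')/q').
  step 1: m=19, q=32, a=1
  step 2: m=13, q=7, a=4
  step 3: m=15, q=24, a=1
  step 4: m=9, q=13, a=2
  step 5: m=17, q=8, a=4
  step 6: m=15, q=21, a=1
  step 7: m=6, q=17, a=1
  step 8: m=11, q=16, a=1
  step 9: m=5, q=23, a=1
  step 10: m=18, q=3, a=12
  step 11: m=18, q=23, a=1
  step 12: m=5, q=16, a=1
  step 13: m=11, q=17, a=1
  step 14: m=6, q=21, a=1
  step 15: m=15, q=8, a=4
  step 16: m=17, q=13, a=2
  step 17: m=9, q=24, a=1
  step 18: m=15, q=7, a=4
  step 19: m=13, q=32, a=1
  step 20: m=19, q=1, a=38
a_20 = 2*a_0 = 38, so the period closes here.
sqrt(393) = [19; 1, 4, 1, 2, 4, 1, 1, 1, 1, 12, 1, 1, 1, 1, 4, 2, 1, 4, 1, 38]
Period length = 20

20


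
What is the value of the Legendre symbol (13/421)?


p = 421 is prime, so compute (13/421) with the reciprocity algorithm (Jacobi-symbol steps: pull out 2s via (2/n), flip via reciprocity, reduce):
  reciprocity: (13/421) -> +(421/13)
  reduce: (5/13)
  reciprocity: (5/13) -> +(13/5)
  reduce: (3/5)
  reciprocity: (3/5) -> +(5/3)
  reduce: (2/3)
  pull out 2: (2/3) = -1  (since 3 mod 8 = 3)
  (1/3) = 1
Product of signs = -1
(13/421) = -1

-1


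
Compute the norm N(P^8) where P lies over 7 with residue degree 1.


N(P^a) = p^(a*f)
= 7^(8*1)
= 7^8
= 5764801

5764801


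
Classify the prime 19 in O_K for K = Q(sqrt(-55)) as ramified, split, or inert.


K = Q(sqrt(-55)). Since d mod 4 = 1, disc(K) = -55.
Check p | disc: -55 mod 19 = 2.
p does not divide disc. Compute Legendre symbol (d/p):
2^((19-1)/2) mod 19 = -1
(d/p) = -1, so p is inert: (p) stays prime with e=1, f=2, g=1.
Therefore p is inert.

inert


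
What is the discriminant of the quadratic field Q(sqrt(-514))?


For K = Q(sqrt(d)) with d squarefree: disc(K) = d if d = 1 mod 4, and disc(K) = 4d if d = 2 or 3 mod 4.
Here d = -514, and d mod 4 = 2.
d = 2 mod 4, not 1 (O_K = Z[sqrt(d)]), so disc(K) = 4d = 4 * (-514) = -2056

-2056


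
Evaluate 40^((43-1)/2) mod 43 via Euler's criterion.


p = 43 is prime and the exponent is (p-1)/2 = 21, so by Euler's criterion 40^21 = (40/43) = +1 or -1 mod 43.
Compute by square-and-multiply:
  21 = 16 + 4 + 1 (binary 10101)
  Repeated squaring mod 43: 40^1 = 40, 40^2 = 9, 40^4 = 38, 40^8 = 25, 40^16 = 23
  40^21 = 40^16 * 40^4 * 40^1 = 23 * 38 * 40 mod 43
    23 * 38 = 874 = 14 mod 43
    14 * 40 = 560 = 1 mod 43
  40^21 = 1 mod 43
Result 1: 40 is a quadratic residue mod 43.
40^21 mod 43 = 1

1


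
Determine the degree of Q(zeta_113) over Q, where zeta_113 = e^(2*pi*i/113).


The degree equals Euler's totient phi(113).
113 = 113
phi(113) = 112

112


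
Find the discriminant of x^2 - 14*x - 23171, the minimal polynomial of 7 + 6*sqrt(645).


The element 7 + 6*sqrt(645) has minimal polynomial:
x^2 - 14*x - 23171
Discriminant = (-14)^2 - 4*(-23171)
= 196 + 92684
= 92880

92880


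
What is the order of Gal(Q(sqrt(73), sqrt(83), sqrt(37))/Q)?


The 3 square roots of distinct primes are multiplicatively independent over Q,
so [K:Q] = 2^3 and Gal(K/Q) is isomorphic to (Z/2Z)^3.
|Gal| = 2^3 = 8

8


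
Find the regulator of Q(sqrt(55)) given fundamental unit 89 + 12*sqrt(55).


epsilon = 89 + 12*sqrt(55)
= 177.9944
R = ln(177.9944)
= 5.1818

5.1818


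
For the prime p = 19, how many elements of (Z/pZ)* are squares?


For prime p, the number of non-zero quadratic residues is (p-1)/2.
= (19-1)/2
= 9

9


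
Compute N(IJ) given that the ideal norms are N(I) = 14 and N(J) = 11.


N(IJ) = N(I) * N(J)
= 14 * 11
= 154

154


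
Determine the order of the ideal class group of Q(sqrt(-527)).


K = Q(sqrt(-527)). d mod 4 = 1, so D = disc(K) = d = -527
h(K) equals the number of primitive reduced positive-definite forms (a, b, c) = a*x^2 + b*x*y + c*y^2 with b^2 - 4ac = D,
where reduced means |b| <= a <= c, with b >= 0 whenever |b| = a or a = c, and primitive means gcd(a, b, c) = 1.
Reduced forces 3a^2 <= |D| = 527, so 1 <= a <= 13; b must have the parity of D, and c = (b^2 - D)/(4a) must be an integer >= a.
Enumerate a = 1..13, b in [-a, a]:
  a=1: (1, 1, 132)  [1]
  a=2: (2, -1, 66), (2, 1, 66)  [2]
  a=3: (3, -1, 44), (3, 1, 44)  [2]
  a=4: (4, -1, 33), (4, 1, 33)  [2]
  a=5: none
  a=6: (6, -5, 23), (6, -1, 22), (6, 1, 22), (6, 5, 23)  [4]
  a=7: none
  a=8: (8, -7, 18), (8, 7, 18)  [2]
  a=9: (9, -7, 16), (9, 7, 16)  [2]
  a=10: none
  a=11: (11, -1, 12), (11, 1, 12)  [2]
  a=12: (12, 7, 12)  [1]
  a=13: none
Total reduced forms: 1 + 2 + 2 + 2 + 4 + 2 + 2 + 2 + 1 = 18
h = 18

18


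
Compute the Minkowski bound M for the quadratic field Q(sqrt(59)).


d = 59, d mod 4 = 3, so disc(K) = 4d = 236; |disc(K)| = 236
Real quadratic field, so n = 2, s = r2 = 0, r1 = 2
M = (n!/n^n) * (4/pi)^s * sqrt(|disc(K)|) = (2!/2^2) * (4/pi)^0 * sqrt(236)
= 0.5 * 1.000000 * 15.362291
= 7.6811

7.6811


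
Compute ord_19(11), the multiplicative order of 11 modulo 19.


We want ord_19(11), the smallest k >= 1 with 11^k = 1 mod 19.
n = 19 = 19, phi(19) = 18; the order divides phi(n).
Divisors of 18: 1, 2, 3, 6, 9, 18
Repeated squaring mod 19: 11^1 = 11, 11^2 = 7, 11^4 = 11, 11^8 = 7, 11^16 = 11
Test divisors in increasing order:
  k=1: 11^1 = 11 mod 19
  k=2: 11^2 = 7 mod 19
  k=3: 11^3 = 7 * 11 = 1 mod 19  <- first divisor giving 1
Order = 3

3
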